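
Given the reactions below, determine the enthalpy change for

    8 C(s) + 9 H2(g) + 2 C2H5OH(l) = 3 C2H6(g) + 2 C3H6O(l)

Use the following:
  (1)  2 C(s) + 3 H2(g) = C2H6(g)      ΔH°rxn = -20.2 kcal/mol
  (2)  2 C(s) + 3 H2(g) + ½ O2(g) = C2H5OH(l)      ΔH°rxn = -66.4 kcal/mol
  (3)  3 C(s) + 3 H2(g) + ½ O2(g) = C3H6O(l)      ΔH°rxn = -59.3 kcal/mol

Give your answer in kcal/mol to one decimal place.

(1) × 3: (3)·(-20.2) = -60.6 kcal/mol
(2) reversed and × 2: (-2)·(-66.4) = +132.8 kcal/mol
(3) × 2: (2)·(-59.3) = -118.6 kcal/mol
Since enthalpy is a state function, ΔH°rxn = (-60.6) + (+132.8) + (-118.6) = -46.4 kcal/mol

ΔH°rxn = -46.4 kcal/mol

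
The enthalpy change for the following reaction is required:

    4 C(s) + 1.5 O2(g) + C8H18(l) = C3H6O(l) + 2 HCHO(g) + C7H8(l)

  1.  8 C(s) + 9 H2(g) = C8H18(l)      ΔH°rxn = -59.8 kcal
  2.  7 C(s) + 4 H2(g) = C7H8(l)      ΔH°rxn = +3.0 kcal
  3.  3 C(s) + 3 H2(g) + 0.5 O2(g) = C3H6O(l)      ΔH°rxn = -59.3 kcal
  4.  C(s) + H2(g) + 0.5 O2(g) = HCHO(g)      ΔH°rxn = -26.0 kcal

eq. 1 reversed: +59.8 kcal
eq. 2 as written: +3.0 kcal
eq. 3 as written: -59.3 kcal
eq. 4 × 2: (2)·(-26.0) = -52.0 kcal
By Hess's law, ΔH°rxn = (+59.8) + (+3.0) + (-59.3) + (-52.0) = -48.5 kcal

ΔH°rxn = -48.5 kcal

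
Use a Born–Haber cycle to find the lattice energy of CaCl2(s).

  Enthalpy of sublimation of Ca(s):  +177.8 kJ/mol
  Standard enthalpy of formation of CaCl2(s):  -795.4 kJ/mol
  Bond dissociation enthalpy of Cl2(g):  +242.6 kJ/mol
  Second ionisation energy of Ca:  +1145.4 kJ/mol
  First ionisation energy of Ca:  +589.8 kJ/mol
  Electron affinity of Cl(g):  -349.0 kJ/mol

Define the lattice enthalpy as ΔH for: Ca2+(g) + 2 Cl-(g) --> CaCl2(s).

ΔHf° = 1·ΔHsub + 1·(ΣIE) + 1·D(Cl2) + 2·EA + U
-795.4 = 1·(+177.8) + 1·(+1735.2) + 1·(+242.6) + 2·(-349.0) + U
U = -795.4 − (+1457.6) = -2253.0 kJ/mol

U = -2253.0 kJ/mol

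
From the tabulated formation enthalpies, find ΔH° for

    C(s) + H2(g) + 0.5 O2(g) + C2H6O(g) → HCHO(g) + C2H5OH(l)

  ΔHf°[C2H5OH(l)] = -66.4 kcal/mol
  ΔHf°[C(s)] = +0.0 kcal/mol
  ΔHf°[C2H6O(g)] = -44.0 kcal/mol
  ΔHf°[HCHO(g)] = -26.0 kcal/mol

ΔH°rxn = Σ nΔHf°(products) − Σ nΔHf°(reactants).
Products: 1·(-26.0) + 1·(-66.4) = -92.4
Reactants: 1·(+0.0) + 1·(+0.0) + 1/2·(+0.0) + 1·(-44.0) = -44.0
ΔH° = (-92.4) − (-44.0) = -48.4 kcal/mol

ΔH° = -48.4 kcal/mol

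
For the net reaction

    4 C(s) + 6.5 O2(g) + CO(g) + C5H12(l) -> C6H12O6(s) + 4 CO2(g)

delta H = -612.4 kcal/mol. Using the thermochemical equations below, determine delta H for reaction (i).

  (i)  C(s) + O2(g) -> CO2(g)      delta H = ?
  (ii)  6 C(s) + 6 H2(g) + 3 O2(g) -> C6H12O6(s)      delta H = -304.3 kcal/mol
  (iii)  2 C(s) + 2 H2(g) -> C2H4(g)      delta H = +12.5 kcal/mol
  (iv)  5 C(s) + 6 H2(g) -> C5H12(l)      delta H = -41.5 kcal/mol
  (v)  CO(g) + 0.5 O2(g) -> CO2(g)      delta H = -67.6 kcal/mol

delta H = -94.0 kcal/mol

(i) × 3: contributes 3·x
(ii) as written: -304.3 kcal/mol
(iii): not needed.
(iv) reversed: +41.5 kcal/mol
(v) as written: -67.6 kcal/mol
-612.4 = (-304.3) + (+41.5) + (-67.6) + 3·x
x = (-612.4 − (-330.4)) / (3) = -94.0 kcal/mol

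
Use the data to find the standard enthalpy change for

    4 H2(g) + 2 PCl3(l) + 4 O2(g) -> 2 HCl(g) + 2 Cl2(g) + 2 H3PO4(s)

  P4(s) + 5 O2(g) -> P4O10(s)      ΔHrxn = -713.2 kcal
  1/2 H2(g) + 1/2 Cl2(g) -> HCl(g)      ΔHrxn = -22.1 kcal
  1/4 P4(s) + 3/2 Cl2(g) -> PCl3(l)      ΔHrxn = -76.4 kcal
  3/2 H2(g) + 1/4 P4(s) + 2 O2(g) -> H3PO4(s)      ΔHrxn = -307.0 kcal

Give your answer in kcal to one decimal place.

ΔHrxn = -505.4 kcal

equation 1: not needed (P4O10(s) appears nowhere else).
equation 2 × 2 (scale by 2 for the 2 HCl(g)): (2)·(-22.1) = -44.2 kcal
equation 3 reversed and × 2 (PCl3(l) must end up as a reactant; ×2 to match 2 PCl3(l) in the target): (-2)·(-76.4) = +152.8 kcal
equation 4 × 2 (×2 to match 2 H3PO4(s) in the target): (2)·(-307.0) = -614.0 kcal
ΔHrxn = (-44.2) + (+152.8) + (-614.0) = -505.4 kcal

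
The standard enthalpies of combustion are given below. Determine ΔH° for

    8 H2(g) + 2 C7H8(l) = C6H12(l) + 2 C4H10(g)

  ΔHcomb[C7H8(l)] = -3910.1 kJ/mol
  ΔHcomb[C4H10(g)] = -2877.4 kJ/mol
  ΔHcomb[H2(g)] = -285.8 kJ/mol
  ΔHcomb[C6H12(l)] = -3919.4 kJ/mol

Using ΔH = Σ nΔHc°(reactants) − Σ nΔHc°(products):
= [8·(-285.8) + 2·(-3910.1)] − [1·(-3919.4) + 2·(-2877.4)]
= -432.4 kJ/mol

ΔH° = -432.4 kJ/mol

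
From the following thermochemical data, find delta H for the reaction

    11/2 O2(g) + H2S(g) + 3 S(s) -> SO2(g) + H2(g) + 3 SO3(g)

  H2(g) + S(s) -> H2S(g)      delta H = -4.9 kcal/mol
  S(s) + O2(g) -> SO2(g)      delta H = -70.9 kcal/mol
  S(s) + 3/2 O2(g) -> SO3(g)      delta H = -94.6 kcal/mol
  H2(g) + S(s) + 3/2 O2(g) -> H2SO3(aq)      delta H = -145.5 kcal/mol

delta H = -349.8 kcal/mol

equation 1 reversed: +4.9 kcal/mol
equation 2 as written: -70.9 kcal/mol
equation 3 × 3: (3)·(-94.6) = -283.8 kcal/mol
equation 4: not needed.
Since enthalpy is a state function, delta H = (-1)·(-4.9) + (1)·(-70.9) + (3)·(-94.6) = -349.8 kcal/mol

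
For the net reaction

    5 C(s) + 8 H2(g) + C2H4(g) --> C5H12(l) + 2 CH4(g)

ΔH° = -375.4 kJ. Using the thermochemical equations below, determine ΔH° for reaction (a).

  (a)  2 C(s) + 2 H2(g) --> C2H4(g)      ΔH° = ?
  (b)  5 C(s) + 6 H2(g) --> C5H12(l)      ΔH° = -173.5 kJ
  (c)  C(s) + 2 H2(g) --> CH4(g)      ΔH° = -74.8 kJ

ΔH° = 52.3 kJ

(a) reversed: contributes −x
(b) as written: -173.5 kJ
(c) × 2: (2)·(-74.8) = -149.6 kJ
-375.4 = (-173.5) + (-149.6) − x
x = (-375.4 − (-323.1)) / (-1) = 52.3 kJ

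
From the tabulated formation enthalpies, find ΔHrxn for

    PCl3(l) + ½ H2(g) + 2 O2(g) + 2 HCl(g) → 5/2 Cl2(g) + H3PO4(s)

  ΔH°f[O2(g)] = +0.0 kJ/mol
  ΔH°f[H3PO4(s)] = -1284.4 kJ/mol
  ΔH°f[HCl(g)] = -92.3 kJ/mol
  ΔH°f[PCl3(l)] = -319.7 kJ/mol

Products: 5/2·(+0.0) + 1·(-1284.4) = -1284.4
Reactants: 1·(-319.7) + 1/2·(+0.0) + 2·(+0.0) + 2·(-92.3) = -504.3
ΔHrxn = (-1284.4) − (-504.3) = -780.1 kJ/mol

ΔHrxn = -780.1 kJ/mol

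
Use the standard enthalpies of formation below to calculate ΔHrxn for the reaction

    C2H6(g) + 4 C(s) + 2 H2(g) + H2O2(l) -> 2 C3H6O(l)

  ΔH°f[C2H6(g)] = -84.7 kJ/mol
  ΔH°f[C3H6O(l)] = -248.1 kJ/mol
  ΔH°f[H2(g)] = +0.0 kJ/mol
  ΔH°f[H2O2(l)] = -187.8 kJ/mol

ΔHrxn = -223.7 kJ/mol

Products: 2·(-248.1) = -496.2
Reactants: 1·(-84.7) + 4·(+0.0) + 2·(+0.0) + 1·(-187.8) = -272.5
ΔHrxn = (-496.2) − (-272.5) = -223.7 kJ/mol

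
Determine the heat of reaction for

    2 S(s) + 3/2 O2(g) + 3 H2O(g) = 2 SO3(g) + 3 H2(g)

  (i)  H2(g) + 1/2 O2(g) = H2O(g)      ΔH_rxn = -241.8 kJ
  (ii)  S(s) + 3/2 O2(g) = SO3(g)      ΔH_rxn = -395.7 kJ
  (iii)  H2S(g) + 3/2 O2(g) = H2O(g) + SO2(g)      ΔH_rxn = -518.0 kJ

ΔH_rxn = -66.0 kJ

(i) reversed and × 3 (H2(g) must end up as a product; ×3 to match 3 H2(g) in the target): (-3)·(-241.8) = +725.4 kJ
(ii) × 2 (×2 to match 2 SO3(g) in the target): (2)·(-395.7) = -791.4 kJ
(iii): not needed (H2S(g) appears nowhere else).
ΔH_rxn = (-3)·(-241.8) + (2)·(-395.7) = -66.0 kJ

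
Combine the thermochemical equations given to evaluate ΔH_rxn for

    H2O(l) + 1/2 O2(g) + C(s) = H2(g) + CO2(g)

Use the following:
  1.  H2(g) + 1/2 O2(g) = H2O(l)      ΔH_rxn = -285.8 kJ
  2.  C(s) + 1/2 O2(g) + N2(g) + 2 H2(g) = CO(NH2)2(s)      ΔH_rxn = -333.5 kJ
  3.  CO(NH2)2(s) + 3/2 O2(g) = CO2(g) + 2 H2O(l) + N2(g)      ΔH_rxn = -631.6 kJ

eq. 1 reversed and × 3: (-3)·(-285.8) = +857.4 kJ
eq. 2 as written: -333.5 kJ
eq. 3 as written: -631.6 kJ
Since enthalpy is a state function, ΔH_rxn = (-3)·(-285.8) + (1)·(-333.5) + (1)·(-631.6) = -107.7 kJ

ΔH_rxn = -107.7 kJ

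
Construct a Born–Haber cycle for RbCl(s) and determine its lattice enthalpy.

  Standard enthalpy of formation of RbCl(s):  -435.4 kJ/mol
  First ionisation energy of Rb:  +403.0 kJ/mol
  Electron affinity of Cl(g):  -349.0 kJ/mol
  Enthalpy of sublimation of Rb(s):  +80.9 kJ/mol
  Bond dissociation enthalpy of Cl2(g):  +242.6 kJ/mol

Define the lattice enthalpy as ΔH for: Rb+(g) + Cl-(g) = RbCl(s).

U = -691.6 kJ/mol

ΔHf° = 1·ΔHsub + 1·(ΣIE) + 1/2·D(Cl2) + 1·EA + U
-435.4 = 1·(+80.9) + 1·(+403.0) + 1/2·(+242.6) + 1·(-349.0) + U
U = -435.4 − (+256.2) = -691.6 kJ/mol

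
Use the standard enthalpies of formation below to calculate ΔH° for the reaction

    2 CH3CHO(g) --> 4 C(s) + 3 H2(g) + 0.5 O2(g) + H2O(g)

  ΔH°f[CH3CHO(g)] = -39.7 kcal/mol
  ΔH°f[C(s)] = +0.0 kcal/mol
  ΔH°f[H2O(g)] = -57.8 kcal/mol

ΔH° = 21.6 kcal/mol

Products: 4·(+0.0) + 3·(+0.0) + 1/2·(+0.0) + 1·(-57.8) = -57.8
Reactants: 2·(-39.7) = -79.4
ΔH° = (-57.8) − (-79.4) = 21.6 kcal/mol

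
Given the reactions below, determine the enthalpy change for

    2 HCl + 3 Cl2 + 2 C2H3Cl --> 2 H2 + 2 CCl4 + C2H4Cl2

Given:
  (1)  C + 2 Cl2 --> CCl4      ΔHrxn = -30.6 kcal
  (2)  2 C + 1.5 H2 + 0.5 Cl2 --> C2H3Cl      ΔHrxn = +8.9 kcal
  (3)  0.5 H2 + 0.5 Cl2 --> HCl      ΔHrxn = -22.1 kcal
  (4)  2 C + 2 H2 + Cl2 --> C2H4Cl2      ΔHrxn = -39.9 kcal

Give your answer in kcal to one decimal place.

(1) × 2 (×2 to match 2 CCl4 in the target): (2)·(-30.6) = -61.2 kcal
(2) reversed and × 2 (C2H3Cl must end up as a reactant; ×2 to match 2 C2H3Cl in the target): (-2)·(+8.9) = -17.8 kcal
(3) reversed and × 2 (HCl must end up as a reactant; ×2 to match 2 HCl in the target): (-2)·(-22.1) = +44.2 kcal
(4) as written (C2H4Cl2 already on the product side): -39.9 kcal
By Hess's law, ΔHrxn = (2)·(-30.6) + (-2)·(+8.9) + (-2)·(-22.1) + (1)·(-39.9) = -74.7 kcal

ΔHrxn = -74.7 kcal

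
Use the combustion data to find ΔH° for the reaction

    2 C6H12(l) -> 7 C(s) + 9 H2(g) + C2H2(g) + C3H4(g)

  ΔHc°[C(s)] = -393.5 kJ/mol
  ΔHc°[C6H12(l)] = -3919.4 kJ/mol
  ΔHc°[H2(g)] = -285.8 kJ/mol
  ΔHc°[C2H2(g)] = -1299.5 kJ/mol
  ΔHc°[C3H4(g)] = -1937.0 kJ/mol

Using ΔH = Σ nΔHc°(reactants) − Σ nΔHc°(products):
= [2·(-3919.4)] − [7·(-393.5) + 9·(-285.8) + 1·(-1299.5) + 1·(-1937.0)]
= 724.4 kJ/mol

ΔH° = 724.4 kJ/mol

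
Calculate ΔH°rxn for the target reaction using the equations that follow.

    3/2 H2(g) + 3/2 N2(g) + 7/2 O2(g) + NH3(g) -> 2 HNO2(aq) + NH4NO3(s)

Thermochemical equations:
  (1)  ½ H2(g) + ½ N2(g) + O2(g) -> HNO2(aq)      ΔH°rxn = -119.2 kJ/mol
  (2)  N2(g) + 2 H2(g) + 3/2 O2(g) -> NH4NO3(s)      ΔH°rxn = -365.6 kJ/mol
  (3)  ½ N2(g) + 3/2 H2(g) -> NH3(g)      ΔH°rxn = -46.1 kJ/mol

(1) × 2 (scale by 2 for the 2 HNO2(aq)): (2)·(-119.2) = -238.4 kJ/mol
(2) as written (NH4NO3(s) already on the product side): -365.6 kJ/mol
(3) reversed (reverse to put NH3(g) on the reactant side): +46.1 kJ/mol
Summing the manipulated equations, ΔH°rxn = (-238.4) + (-365.6) + (+46.1) = -557.9 kJ/mol

ΔH°rxn = -557.9 kJ/mol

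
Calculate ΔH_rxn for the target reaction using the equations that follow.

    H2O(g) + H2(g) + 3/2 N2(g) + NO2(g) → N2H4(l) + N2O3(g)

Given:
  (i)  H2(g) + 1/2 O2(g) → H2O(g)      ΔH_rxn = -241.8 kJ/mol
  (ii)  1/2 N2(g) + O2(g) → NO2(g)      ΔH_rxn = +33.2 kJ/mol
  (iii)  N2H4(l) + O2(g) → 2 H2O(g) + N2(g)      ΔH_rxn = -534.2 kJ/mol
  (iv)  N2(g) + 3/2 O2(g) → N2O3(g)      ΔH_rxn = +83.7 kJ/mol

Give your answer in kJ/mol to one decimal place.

ΔH_rxn = 342.9 kJ/mol

(i) as written: -241.8 kJ/mol
(ii) reversed: -33.2 kJ/mol
(iii) reversed: +534.2 kJ/mol
(iv) as written: +83.7 kJ/mol
Combining the equations, ΔH_rxn = (-241.8) + (-33.2) + (+534.2) + (+83.7) = 342.9 kJ/mol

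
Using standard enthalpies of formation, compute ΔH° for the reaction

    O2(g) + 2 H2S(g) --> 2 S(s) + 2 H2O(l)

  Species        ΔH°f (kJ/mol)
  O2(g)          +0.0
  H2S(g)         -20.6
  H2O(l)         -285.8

ΔH° = -530.4 kJ/mol

Products: 2·(+0.0) + 2·(-285.8) = -571.6
Reactants: 1·(+0.0) + 2·(-20.6) = -41.2
ΔH° = (-571.6) − (-41.2) = -530.4 kJ/mol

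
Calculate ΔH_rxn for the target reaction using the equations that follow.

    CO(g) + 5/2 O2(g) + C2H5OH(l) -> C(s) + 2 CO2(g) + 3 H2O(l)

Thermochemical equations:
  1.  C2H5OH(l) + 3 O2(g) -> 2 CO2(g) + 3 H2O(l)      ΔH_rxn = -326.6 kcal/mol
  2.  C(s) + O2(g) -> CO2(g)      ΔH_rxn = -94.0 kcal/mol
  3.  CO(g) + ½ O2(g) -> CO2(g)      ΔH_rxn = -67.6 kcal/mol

ΔH_rxn = -300.2 kcal/mol

eq. 1 as written (C2H5OH(l) already on the reactant side): -326.6 kcal/mol
eq. 2 reversed (reverse to put C(s) on the product side): +94.0 kcal/mol
eq. 3 as written (CO(g) already on the reactant side): -67.6 kcal/mol
ΔH_rxn = (1)·(-326.6) + (-1)·(-94.0) + (1)·(-67.6) = -300.2 kcal/mol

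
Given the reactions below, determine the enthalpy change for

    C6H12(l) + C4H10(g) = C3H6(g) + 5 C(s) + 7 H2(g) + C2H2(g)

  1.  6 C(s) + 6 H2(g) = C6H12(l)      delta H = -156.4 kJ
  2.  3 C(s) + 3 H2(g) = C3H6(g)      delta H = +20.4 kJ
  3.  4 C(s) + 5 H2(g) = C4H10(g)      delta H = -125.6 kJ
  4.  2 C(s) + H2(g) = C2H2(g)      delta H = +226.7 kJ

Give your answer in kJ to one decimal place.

delta H = 529.1 kJ

eq. 1 reversed (C6H12(l) must end up as a reactant): +156.4 kJ
eq. 2 as written (C3H6(g) already on the product side): +20.4 kJ
eq. 3 reversed (C4H10(g) must end up as a reactant): +125.6 kJ
eq. 4 as written (C2H2(g) already on the product side): +226.7 kJ
delta H = (+156.4) + (+20.4) + (+125.6) + (+226.7) = 529.1 kJ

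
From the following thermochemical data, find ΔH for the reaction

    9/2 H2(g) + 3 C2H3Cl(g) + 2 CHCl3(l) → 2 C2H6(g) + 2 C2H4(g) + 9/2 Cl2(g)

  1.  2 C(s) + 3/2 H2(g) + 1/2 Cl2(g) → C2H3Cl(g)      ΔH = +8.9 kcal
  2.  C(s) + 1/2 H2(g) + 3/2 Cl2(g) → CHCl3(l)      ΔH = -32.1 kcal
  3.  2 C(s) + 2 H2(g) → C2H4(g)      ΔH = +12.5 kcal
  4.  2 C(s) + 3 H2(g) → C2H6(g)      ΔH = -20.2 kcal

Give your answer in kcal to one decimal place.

ΔH = 22.1 kcal

eq. 1 reversed and × 3: (-3)·(+8.9) = -26.7 kcal
eq. 2 reversed and × 2: (-2)·(-32.1) = +64.2 kcal
eq. 3 × 2: (2)·(+12.5) = +25.0 kcal
eq. 4 × 2: (2)·(-20.2) = -40.4 kcal
Since enthalpy is a state function, ΔH = (-3)·(+8.9) + (-2)·(-32.1) + (2)·(+12.5) + (2)·(-20.2) = 22.1 kcal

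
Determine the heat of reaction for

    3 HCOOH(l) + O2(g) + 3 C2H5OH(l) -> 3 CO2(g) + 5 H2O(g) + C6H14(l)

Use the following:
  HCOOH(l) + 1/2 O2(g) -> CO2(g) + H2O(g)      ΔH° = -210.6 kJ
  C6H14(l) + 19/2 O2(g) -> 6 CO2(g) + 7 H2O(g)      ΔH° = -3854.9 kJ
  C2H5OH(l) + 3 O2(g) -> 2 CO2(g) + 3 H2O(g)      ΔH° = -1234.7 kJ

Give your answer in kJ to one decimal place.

ΔH° = -481.0 kJ

equation 1 × 3 (×3 to match 3 HCOOH(l) in the target): (3)·(-210.6) = -631.8 kJ
equation 2 reversed (reverse to put C6H14(l) on the product side): +3854.9 kJ
equation 3 × 3 (×3 to match 3 C2H5OH(l) in the target): (3)·(-1234.7) = -3704.1 kJ
By Hess's law, ΔH° = (-631.8) + (+3854.9) + (-3704.1) = -481.0 kJ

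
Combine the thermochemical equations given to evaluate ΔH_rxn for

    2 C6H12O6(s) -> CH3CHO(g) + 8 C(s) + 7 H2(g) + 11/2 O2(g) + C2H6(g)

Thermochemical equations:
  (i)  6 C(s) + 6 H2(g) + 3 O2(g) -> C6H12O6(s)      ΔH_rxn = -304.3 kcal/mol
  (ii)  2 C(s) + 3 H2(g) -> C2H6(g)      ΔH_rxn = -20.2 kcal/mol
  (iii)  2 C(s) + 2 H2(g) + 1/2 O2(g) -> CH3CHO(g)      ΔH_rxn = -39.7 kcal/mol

(i) reversed and × 2: (-2)·(-304.3) = +608.6 kcal/mol
(ii) as written: -20.2 kcal/mol
(iii) as written: -39.7 kcal/mol
ΔH_rxn = (-2)·(-304.3) + (1)·(-20.2) + (1)·(-39.7) = 548.7 kcal/mol

ΔH_rxn = 548.7 kcal/mol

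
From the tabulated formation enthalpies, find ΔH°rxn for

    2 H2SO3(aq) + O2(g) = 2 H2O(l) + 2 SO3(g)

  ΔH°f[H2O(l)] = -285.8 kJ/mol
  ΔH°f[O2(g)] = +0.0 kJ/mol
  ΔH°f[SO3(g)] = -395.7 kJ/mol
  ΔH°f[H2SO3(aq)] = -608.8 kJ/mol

ΔH°rxn = -145.4 kJ/mol

Products: 2·(-285.8) + 2·(-395.7) = -1363.0
Reactants: 2·(-608.8) + 1·(+0.0) = -1217.6
ΔH°rxn = (-1363.0) − (-1217.6) = -145.4 kJ/mol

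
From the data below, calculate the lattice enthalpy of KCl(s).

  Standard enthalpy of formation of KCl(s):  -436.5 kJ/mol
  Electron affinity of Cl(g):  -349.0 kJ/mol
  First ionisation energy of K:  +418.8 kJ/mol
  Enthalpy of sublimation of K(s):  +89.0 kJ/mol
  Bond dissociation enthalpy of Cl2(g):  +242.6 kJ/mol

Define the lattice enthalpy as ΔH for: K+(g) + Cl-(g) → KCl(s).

U = -716.6 kJ/mol

ΔHf° = 1·ΔHsub + 1·(ΣIE) + 1/2·D(Cl2) + 1·EA + U
-436.5 = 1·(+89.0) + 1·(+418.8) + 1/2·(+242.6) + 1·(-349.0) + U
U = -436.5 − (+280.1) = -716.6 kJ/mol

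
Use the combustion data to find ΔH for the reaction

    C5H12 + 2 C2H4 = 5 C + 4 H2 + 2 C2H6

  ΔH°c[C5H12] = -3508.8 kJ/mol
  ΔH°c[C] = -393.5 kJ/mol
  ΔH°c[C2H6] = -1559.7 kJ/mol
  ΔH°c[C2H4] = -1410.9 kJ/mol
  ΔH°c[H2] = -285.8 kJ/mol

ΔH = -100.5 kJ/mol

Using ΔH = Σ nΔHc°(reactants) − Σ nΔHc°(products):
= [1·(-3508.8) + 2·(-1410.9)] − [5·(-393.5) + 4·(-285.8) + 2·(-1559.7)]
= -100.5 kJ/mol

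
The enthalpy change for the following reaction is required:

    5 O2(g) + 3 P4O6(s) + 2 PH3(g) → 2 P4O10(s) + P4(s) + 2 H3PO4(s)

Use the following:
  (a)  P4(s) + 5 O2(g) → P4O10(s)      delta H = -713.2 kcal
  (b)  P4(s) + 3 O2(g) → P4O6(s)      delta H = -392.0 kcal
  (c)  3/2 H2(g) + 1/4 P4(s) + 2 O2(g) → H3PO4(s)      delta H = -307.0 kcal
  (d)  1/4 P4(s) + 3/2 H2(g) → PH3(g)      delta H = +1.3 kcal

delta H = -867.0 kcal

(a) × 2 (×2 to match 2 P4O10(s) in the target): (2)·(-713.2) = -1426.4 kcal
(b) reversed and × 3 (P4O6(s) must end up as a reactant; scale by 3 for the 3 P4O6(s)): (-3)·(-392.0) = +1176.0 kcal
(c) × 2 (scale by 2 for the 2 H3PO4(s)): (2)·(-307.0) = -614.0 kcal
(d) reversed and × 2 (reverse to put PH3(g) on the reactant side; ×2 to match 2 PH3(g) in the target): (-2)·(+1.3) = -2.6 kcal
delta H = (2)·(-713.2) + (-3)·(-392.0) + (2)·(-307.0) + (-2)·(+1.3) = -867.0 kcal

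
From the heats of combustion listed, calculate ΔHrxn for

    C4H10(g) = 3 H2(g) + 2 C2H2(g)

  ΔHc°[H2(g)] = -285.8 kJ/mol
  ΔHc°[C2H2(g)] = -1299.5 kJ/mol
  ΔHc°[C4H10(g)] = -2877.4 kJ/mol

Using ΔH = Σ nΔHc°(reactants) − Σ nΔHc°(products):
= [1·(-2877.4)] − [3·(-285.8) + 2·(-1299.5)]
= 579.0 kJ/mol

ΔHrxn = 579.0 kJ/mol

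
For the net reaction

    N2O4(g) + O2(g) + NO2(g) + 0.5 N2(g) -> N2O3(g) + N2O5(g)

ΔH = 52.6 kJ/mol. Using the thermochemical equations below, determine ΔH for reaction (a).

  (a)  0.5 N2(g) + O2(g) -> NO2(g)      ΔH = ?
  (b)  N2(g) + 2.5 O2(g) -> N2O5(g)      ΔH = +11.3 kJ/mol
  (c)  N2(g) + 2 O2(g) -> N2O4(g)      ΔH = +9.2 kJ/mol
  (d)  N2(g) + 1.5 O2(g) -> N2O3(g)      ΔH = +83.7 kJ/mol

ΔH = 33.2 kJ/mol

(a) reversed: contributes −x
(b) as written: +11.3 kJ/mol
(c) reversed: -9.2 kJ/mol
(d) as written: +83.7 kJ/mol
+52.6 = (+11.3) + (-9.2) + (+83.7) − x
x = (+52.6 − (+85.8)) / (-1) = 33.2 kJ/mol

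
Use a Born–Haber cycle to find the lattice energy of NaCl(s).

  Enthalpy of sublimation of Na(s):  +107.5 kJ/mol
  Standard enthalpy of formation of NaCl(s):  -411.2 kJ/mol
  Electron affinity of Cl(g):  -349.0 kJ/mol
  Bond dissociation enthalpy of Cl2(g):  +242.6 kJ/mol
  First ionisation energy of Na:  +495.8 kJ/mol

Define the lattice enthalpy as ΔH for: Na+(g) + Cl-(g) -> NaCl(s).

ΔHf° = 1·ΔHsub + 1·(ΣIE) + 1/2·D(Cl2) + 1·EA + U
-411.2 = 1·(+107.5) + 1·(+495.8) + 1/2·(+242.6) + 1·(-349.0) + U
U = -411.2 − (+375.6) = -786.8 kJ/mol

U = -786.8 kJ/mol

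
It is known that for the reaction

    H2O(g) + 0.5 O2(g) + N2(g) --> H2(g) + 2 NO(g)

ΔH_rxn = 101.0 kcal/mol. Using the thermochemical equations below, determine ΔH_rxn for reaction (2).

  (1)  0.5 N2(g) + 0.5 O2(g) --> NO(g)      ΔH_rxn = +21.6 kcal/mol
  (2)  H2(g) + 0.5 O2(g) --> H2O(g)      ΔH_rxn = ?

ΔH_rxn = -57.8 kcal/mol

(1) × 2: (2)·(+21.6) = +43.2 kcal/mol
(2) reversed: contributes −x
+101.0 = (+43.2) − x
x = (+101.0 − (+43.2)) / (-1) = -57.8 kcal/mol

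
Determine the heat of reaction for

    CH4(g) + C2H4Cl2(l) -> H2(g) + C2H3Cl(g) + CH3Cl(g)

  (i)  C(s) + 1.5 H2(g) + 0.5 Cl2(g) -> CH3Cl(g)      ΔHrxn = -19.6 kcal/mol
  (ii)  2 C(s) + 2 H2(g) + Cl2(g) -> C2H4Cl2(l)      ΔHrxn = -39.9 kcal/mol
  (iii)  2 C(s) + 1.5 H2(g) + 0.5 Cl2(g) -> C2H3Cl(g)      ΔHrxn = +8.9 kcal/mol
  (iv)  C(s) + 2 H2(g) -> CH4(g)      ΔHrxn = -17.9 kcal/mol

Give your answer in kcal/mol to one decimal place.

(i) as written: -19.6 kcal/mol
(ii) reversed: +39.9 kcal/mol
(iii) as written: +8.9 kcal/mol
(iv) reversed: +17.9 kcal/mol
Since enthalpy is a state function, ΔHrxn = (1)·(-19.6) + (-1)·(-39.9) + (1)·(+8.9) + (-1)·(-17.9) = 47.1 kcal/mol

ΔHrxn = 47.1 kcal/mol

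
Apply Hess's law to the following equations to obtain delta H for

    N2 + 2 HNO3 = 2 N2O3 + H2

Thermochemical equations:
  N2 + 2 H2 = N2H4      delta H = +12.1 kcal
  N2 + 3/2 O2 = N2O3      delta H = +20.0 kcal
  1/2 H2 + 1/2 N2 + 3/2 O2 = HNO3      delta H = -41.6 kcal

equation 1: not needed.
equation 2 × 2: (2)·(+20.0) = +40.0 kcal
equation 3 reversed and × 2: (-2)·(-41.6) = +83.2 kcal
delta H = (+40.0) + (+83.2) = 123.2 kcal

delta H = 123.2 kcal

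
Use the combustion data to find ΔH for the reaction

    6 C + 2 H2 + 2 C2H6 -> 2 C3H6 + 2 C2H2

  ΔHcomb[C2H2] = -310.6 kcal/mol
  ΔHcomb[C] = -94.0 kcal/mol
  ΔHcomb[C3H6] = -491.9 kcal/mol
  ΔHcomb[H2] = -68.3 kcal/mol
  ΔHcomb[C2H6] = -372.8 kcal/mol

Using ΔH = Σ nΔHc°(reactants) − Σ nΔHc°(products):
= [6·(-94.0) + 2·(-68.3) + 2·(-372.8)] − [2·(-491.9) + 2·(-310.6)]
= 158.8 kcal/mol

ΔH = 158.8 kcal/mol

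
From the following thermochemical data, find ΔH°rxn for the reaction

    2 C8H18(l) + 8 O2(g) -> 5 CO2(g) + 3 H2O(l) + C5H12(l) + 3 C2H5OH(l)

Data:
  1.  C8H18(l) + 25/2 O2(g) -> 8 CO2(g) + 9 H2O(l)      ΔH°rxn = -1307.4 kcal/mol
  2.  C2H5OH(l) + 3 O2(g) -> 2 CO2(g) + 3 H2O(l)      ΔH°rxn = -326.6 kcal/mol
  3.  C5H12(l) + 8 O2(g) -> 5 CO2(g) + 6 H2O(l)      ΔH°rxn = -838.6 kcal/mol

eq. 1 × 2 (scale by 2 for the 2 C8H18(l)): (2)·(-1307.4) = -2614.8 kcal/mol
eq. 2 reversed and × 3 (reverse to put C2H5OH(l) on the product side; ×3 to match 3 C2H5OH(l) in the target): (-3)·(-326.6) = +979.8 kcal/mol
eq. 3 reversed (C5H12(l) must end up as a product): +838.6 kcal/mol
Combining the equations, ΔH°rxn = (2)·(-1307.4) + (-3)·(-326.6) + (-1)·(-838.6) = -796.4 kcal/mol

ΔH°rxn = -796.4 kcal/mol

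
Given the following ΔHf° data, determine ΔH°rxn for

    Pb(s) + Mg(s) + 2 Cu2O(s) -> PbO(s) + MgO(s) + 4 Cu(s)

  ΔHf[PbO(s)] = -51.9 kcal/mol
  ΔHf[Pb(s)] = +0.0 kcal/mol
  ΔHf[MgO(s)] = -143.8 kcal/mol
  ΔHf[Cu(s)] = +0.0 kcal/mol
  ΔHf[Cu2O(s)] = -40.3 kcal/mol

ΔH°rxn = Σ nΔHf°(products) − Σ nΔHf°(reactants).
Products: 1·(-51.9) + 1·(-143.8) + 4·(+0.0) = -195.7
Reactants: 1·(+0.0) + 1·(+0.0) + 2·(-40.3) = -80.6
ΔH°rxn = (-195.7) − (-80.6) = -115.1 kcal/mol

ΔH°rxn = -115.1 kcal/mol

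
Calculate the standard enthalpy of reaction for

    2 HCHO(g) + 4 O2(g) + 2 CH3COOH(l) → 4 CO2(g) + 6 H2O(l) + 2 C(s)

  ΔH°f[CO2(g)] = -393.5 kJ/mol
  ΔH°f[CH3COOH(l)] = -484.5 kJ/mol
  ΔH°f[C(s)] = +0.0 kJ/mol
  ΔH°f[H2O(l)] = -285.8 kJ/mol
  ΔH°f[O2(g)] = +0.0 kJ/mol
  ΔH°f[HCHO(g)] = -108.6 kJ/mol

Products: 4·(-393.5) + 6·(-285.8) + 2·(+0.0) = -3288.8
Reactants: 2·(-108.6) + 4·(+0.0) + 2·(-484.5) = -1186.2
ΔH° = (-3288.8) − (-1186.2) = -2102.6 kJ/mol

ΔH° = -2102.6 kJ/mol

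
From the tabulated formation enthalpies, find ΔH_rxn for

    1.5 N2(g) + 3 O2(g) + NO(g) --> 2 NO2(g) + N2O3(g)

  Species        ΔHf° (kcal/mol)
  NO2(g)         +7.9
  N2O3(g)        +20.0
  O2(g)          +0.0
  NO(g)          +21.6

ΔH_rxn = 14.2 kcal/mol

Products: 2·(+7.9) + 1·(+20.0) = +35.8
Reactants: 3/2·(+0.0) + 3·(+0.0) + 1·(+21.6) = +21.6
ΔH_rxn = (+35.8) − (+21.6) = 14.2 kcal/mol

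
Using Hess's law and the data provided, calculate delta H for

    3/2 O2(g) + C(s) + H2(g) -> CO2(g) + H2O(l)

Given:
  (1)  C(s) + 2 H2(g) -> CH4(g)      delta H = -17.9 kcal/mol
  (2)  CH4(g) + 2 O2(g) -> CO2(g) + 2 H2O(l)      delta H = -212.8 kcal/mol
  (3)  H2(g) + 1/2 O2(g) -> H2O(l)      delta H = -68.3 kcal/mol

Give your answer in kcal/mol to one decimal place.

delta H = -162.4 kcal/mol

(1) as written: -17.9 kcal/mol
(2) as written: -212.8 kcal/mol
(3) reversed: +68.3 kcal/mol
Combining the equations, delta H = (-17.9) + (-212.8) + (+68.3) = -162.4 kcal/mol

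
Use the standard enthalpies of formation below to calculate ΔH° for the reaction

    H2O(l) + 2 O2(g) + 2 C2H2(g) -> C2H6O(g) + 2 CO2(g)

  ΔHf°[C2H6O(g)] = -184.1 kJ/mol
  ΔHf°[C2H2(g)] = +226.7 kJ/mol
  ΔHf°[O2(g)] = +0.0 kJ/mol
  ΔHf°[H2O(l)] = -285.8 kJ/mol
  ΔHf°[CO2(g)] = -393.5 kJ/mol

ΔH° = -1138.7 kJ/mol

Products: 1·(-184.1) + 2·(-393.5) = -971.1
Reactants: 1·(-285.8) + 2·(+0.0) + 2·(+226.7) = +167.6
ΔH° = (-971.1) − (+167.6) = -1138.7 kJ/mol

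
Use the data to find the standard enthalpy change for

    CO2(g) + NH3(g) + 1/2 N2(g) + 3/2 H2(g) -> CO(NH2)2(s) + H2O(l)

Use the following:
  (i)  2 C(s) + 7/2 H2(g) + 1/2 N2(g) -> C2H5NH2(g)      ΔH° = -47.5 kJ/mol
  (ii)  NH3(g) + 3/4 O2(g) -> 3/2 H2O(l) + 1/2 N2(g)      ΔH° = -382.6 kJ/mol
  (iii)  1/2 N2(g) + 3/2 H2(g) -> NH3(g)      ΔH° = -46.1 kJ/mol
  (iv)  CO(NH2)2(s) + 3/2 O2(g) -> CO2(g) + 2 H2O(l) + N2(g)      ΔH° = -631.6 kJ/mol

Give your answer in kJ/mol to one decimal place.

(i): not needed (C2H5NH2(g) appears nowhere else).
(ii) × 2: (2)·(-382.6) = -765.2 kJ/mol
(iii) as written: -46.1 kJ/mol
(iv) reversed (CO(NH2)2(s) must end up as a product): +631.6 kJ/mol
ΔH° = (2)·(-382.6) + (1)·(-46.1) + (-1)·(-631.6) = -179.7 kJ/mol

ΔH° = -179.7 kJ/mol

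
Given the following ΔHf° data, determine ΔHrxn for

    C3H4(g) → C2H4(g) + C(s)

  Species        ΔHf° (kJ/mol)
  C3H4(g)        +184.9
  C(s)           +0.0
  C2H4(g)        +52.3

ΔHrxn = -132.6 kJ/mol

Products: 1·(+52.3) + 1·(+0.0) = +52.3
Reactants: 1·(+184.9) = +184.9
ΔHrxn = (+52.3) − (+184.9) = -132.6 kJ/mol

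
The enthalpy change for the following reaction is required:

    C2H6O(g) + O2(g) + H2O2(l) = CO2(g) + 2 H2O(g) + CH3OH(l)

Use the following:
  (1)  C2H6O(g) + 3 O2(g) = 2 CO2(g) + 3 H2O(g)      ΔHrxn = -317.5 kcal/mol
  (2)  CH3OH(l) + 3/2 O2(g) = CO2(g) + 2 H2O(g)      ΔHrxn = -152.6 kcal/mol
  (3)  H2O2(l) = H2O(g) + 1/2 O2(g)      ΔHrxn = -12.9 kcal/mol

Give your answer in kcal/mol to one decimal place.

ΔHrxn = -177.8 kcal/mol

(1) as written: -317.5 kcal/mol
(2) reversed: +152.6 kcal/mol
(3) as written: -12.9 kcal/mol
By Hess's law, ΔHrxn = (1)·(-317.5) + (-1)·(-152.6) + (1)·(-12.9) = -177.8 kcal/mol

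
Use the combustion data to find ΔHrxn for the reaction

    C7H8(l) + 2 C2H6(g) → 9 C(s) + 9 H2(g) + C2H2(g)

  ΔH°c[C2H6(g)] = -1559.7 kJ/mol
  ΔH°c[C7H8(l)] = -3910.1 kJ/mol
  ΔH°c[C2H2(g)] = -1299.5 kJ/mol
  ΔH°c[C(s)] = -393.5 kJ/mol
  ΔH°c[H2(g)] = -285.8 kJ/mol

With combustion enthalpies, reactants minus products:
= [1·(-3910.1) + 2·(-1559.7)] − [9·(-393.5) + 9·(-285.8) + 1·(-1299.5)]
= 383.7 kJ/mol

ΔHrxn = 383.7 kJ/mol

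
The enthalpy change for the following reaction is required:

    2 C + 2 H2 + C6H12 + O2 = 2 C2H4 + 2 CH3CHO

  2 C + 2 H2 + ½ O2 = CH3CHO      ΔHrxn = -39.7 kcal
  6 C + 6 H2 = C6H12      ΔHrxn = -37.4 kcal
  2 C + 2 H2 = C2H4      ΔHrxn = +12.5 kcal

equation 1 × 2 (scale by 2 for the 2 CH3CHO): (2)·(-39.7) = -79.4 kcal
equation 2 reversed (reverse to put C6H12 on the reactant side): +37.4 kcal
equation 3 × 2 (×2 to match 2 C2H4 in the target): (2)·(+12.5) = +25.0 kcal
Since enthalpy is a state function, ΔHrxn = (2)·(-39.7) + (-1)·(-37.4) + (2)·(+12.5) = -17.0 kcal

ΔHrxn = -17.0 kcal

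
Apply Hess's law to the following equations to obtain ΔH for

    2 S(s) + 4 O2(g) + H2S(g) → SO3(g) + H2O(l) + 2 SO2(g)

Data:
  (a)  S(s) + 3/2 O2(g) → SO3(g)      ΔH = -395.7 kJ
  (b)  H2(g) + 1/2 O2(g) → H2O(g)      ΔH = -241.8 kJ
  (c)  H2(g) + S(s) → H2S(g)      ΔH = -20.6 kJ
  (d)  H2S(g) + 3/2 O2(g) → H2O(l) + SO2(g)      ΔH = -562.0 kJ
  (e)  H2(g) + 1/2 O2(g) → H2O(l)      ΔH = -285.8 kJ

(a) as written: -395.7 kJ
(b): not needed.
(c) as written: -20.6 kJ
(d) × 2: (2)·(-562.0) = -1124.0 kJ
(e) reversed: +285.8 kJ
Combining the equations, ΔH = (-395.7) + (-20.6) + (-1124.0) + (+285.8) = -1254.5 kJ

ΔH = -1254.5 kJ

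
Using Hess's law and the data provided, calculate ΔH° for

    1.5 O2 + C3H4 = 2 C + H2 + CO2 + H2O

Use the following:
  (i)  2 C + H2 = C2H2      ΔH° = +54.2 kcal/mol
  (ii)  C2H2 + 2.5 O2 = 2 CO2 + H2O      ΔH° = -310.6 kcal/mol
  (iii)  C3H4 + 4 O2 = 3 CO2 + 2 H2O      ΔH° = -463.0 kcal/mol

ΔH° = -206.6 kcal/mol

(i) reversed (reverse to put C on the product side): -54.2 kcal/mol
(ii) reversed: +310.6 kcal/mol
(iii) as written (C3H4 already on the reactant side): -463.0 kcal/mol
ΔH° = (-54.2) + (+310.6) + (-463.0) = -206.6 kcal/mol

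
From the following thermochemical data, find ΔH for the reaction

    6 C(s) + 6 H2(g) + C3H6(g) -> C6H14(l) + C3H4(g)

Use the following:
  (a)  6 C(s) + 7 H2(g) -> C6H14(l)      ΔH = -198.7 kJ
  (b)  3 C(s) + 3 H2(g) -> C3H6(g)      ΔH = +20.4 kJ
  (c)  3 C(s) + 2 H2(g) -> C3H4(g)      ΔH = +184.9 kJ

ΔH = -34.2 kJ

(a) as written (C6H14(l) already on the product side): -198.7 kJ
(b) reversed (reverse to put C3H6(g) on the reactant side): -20.4 kJ
(c) as written (C3H4(g) already on the product side): +184.9 kJ
ΔH = (1)·(-198.7) + (-1)·(+20.4) + (1)·(+184.9) = -34.2 kJ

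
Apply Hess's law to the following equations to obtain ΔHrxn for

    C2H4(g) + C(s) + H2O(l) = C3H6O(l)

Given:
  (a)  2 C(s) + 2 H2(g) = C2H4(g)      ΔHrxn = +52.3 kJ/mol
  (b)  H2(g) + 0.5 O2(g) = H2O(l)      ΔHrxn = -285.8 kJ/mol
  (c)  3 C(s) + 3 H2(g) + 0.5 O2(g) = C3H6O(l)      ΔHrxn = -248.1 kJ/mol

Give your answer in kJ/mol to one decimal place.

ΔHrxn = -14.6 kJ/mol

(a) reversed: -52.3 kJ/mol
(b) reversed: +285.8 kJ/mol
(c) as written: -248.1 kJ/mol
Combining the equations, ΔHrxn = (-52.3) + (+285.8) + (-248.1) = -14.6 kJ/mol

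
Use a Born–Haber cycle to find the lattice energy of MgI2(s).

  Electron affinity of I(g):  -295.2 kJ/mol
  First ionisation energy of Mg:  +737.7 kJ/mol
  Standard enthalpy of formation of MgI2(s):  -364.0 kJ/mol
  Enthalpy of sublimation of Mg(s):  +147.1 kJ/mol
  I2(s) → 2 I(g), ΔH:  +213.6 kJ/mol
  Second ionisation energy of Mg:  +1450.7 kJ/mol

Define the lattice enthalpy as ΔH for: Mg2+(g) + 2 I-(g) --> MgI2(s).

U = -2322.7 kJ/mol

ΔHf° = 1·ΔHsub + 1·(ΣIE) + 1·D(I2) + 2·EA + U
-364.0 = 1·(+147.1) + 1·(+2188.4) + 1·(+213.6) + 2·(-295.2) + U
U = -364.0 − (+1958.7) = -2322.7 kJ/mol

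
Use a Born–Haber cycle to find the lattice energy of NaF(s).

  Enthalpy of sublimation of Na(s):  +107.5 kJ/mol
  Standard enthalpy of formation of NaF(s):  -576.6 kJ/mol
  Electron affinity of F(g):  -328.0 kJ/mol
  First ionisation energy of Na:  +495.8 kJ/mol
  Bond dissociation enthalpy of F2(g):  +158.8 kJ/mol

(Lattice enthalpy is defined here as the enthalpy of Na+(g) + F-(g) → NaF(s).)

ΔHf° = 1·ΔHsub + 1·(ΣIE) + 1/2·D(F2) + 1·EA + U
-576.6 = 1·(+107.5) + 1·(+495.8) + 1/2·(+158.8) + 1·(-328.0) + U
U = -576.6 − (+354.7) = -931.3 kJ/mol

U = -931.3 kJ/mol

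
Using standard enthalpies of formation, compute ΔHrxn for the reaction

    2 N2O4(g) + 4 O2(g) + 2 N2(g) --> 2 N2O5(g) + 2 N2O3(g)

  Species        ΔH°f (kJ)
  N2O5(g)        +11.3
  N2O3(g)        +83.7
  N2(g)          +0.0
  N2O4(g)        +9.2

Products: 2·(+11.3) + 2·(+83.7) = +190.0
Reactants: 2·(+9.2) + 4·(+0.0) + 2·(+0.0) = +18.4
ΔHrxn = (+190.0) − (+18.4) = 171.6 kJ

ΔHrxn = 171.6 kJ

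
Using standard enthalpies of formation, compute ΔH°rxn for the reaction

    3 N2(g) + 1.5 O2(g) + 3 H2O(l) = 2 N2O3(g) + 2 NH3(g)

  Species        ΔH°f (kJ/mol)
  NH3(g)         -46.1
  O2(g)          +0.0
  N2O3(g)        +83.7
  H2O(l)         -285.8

Products: 2·(+83.7) + 2·(-46.1) = +75.2
Reactants: 3·(+0.0) + 3/2·(+0.0) + 3·(-285.8) = -857.4
ΔH°rxn = (+75.2) − (-857.4) = 932.6 kJ/mol

ΔH°rxn = 932.6 kJ/mol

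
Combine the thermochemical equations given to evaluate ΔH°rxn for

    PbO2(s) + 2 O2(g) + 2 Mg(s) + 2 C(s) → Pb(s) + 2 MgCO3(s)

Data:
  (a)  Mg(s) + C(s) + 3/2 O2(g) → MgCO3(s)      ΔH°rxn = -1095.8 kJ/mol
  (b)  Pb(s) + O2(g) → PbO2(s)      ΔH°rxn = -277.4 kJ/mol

(a) × 2 (×2 to match 2 MgCO3(s) in the target): (2)·(-1095.8) = -2191.6 kJ/mol
(b) reversed (reverse to put PbO2(s) on the reactant side): +277.4 kJ/mol
ΔH°rxn = (2)·(-1095.8) + (-1)·(-277.4) = -1914.2 kJ/mol

ΔH°rxn = -1914.2 kJ/mol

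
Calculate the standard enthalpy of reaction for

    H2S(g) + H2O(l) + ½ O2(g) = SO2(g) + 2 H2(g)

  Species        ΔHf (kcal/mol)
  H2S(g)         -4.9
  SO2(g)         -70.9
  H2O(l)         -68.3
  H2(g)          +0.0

ΔH_rxn = 2.3 kcal/mol

ΔH°rxn = Σ nΔHf°(products) − Σ nΔHf°(reactants).
Products: 1·(-70.9) + 2·(+0.0) = -70.9
Reactants: 1·(-4.9) + 1·(-68.3) + 1/2·(+0.0) = -73.2
ΔH_rxn = (-70.9) − (-73.2) = 2.3 kcal/mol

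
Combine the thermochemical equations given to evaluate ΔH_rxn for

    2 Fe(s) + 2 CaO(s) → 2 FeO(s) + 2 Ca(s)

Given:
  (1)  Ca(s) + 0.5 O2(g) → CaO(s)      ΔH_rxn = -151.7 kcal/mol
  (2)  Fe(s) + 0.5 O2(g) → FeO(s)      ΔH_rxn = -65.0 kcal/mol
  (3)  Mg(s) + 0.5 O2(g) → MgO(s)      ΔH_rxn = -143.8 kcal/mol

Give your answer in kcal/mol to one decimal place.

(1) reversed and × 2: (-2)·(-151.7) = +303.4 kcal/mol
(2) × 2: (2)·(-65.0) = -130.0 kcal/mol
(3): not needed.
ΔH_rxn = (-2)·(-151.7) + (2)·(-65.0) = 173.4 kcal/mol

ΔH_rxn = 173.4 kcal/mol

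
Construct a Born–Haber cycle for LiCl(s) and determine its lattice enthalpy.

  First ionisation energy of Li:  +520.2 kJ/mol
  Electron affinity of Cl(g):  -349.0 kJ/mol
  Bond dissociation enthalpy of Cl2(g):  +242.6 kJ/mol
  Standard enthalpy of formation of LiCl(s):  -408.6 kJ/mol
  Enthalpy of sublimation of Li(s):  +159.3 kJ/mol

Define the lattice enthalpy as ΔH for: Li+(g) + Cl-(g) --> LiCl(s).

U = -860.4 kJ/mol

ΔHf° = 1·ΔHsub + 1·(ΣIE) + 1/2·D(Cl2) + 1·EA + U
-408.6 = 1·(+159.3) + 1·(+520.2) + 1/2·(+242.6) + 1·(-349.0) + U
U = -408.6 − (+451.8) = -860.4 kJ/mol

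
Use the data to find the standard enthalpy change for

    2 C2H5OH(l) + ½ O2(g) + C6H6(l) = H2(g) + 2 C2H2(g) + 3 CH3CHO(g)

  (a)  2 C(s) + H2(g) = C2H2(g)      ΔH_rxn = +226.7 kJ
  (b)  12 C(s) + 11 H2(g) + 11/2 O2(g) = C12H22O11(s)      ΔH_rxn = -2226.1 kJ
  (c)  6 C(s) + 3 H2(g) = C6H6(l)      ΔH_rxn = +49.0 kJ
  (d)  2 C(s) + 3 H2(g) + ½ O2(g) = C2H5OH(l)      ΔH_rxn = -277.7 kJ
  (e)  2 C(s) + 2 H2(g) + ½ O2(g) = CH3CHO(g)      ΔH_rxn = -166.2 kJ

ΔH_rxn = 461.2 kJ

(a) × 2: (2)·(+226.7) = +453.4 kJ
(b): not needed.
(c) reversed: -49.0 kJ
(d) reversed and × 2: (-2)·(-277.7) = +555.4 kJ
(e) × 3: (3)·(-166.2) = -498.6 kJ
ΔH_rxn = (+453.4) + (-49.0) + (+555.4) + (-498.6) = 461.2 kJ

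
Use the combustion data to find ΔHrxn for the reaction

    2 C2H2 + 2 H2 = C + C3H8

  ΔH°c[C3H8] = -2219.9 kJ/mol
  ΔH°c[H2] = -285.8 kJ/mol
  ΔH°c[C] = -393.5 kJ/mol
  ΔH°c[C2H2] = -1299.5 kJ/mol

ΔHrxn = -557.2 kJ/mol

With combustion enthalpies, reactants minus products:
= [2·(-1299.5) + 2·(-285.8)] − [1·(-393.5) + 1·(-2219.9)]
= -557.2 kJ/mol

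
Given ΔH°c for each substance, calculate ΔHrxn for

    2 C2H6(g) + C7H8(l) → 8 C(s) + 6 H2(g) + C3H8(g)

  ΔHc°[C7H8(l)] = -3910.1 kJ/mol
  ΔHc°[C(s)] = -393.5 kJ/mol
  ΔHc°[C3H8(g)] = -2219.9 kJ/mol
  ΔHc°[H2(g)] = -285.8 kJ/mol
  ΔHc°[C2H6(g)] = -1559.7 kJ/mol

Using ΔH = Σ nΔHc°(reactants) − Σ nΔHc°(products):
= [2·(-1559.7) + 1·(-3910.1)] − [8·(-393.5) + 6·(-285.8) + 1·(-2219.9)]
= 53.2 kJ/mol

ΔHrxn = 53.2 kJ/mol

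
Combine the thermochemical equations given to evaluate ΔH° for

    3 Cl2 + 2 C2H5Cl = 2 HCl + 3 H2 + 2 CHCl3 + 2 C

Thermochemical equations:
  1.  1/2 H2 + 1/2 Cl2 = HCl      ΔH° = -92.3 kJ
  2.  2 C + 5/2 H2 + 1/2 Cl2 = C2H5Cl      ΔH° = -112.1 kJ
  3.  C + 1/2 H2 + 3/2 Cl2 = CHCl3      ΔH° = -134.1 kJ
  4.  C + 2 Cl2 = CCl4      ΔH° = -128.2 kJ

eq. 1 × 2: (2)·(-92.3) = -184.6 kJ
eq. 2 reversed and × 2: (-2)·(-112.1) = +224.2 kJ
eq. 3 × 2: (2)·(-134.1) = -268.2 kJ
eq. 4: not needed.
Since enthalpy is a state function, ΔH° = (2)·(-92.3) + (-2)·(-112.1) + (2)·(-134.1) = -228.6 kJ

ΔH° = -228.6 kJ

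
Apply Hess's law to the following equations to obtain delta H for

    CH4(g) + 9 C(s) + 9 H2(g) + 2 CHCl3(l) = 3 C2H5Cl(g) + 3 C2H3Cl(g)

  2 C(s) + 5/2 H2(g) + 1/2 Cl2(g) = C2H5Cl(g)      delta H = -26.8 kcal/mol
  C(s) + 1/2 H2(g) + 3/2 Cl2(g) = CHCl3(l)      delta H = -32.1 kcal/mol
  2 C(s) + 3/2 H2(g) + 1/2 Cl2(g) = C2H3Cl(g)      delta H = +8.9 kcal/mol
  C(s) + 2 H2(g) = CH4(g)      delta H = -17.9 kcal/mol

delta H = 28.4 kcal/mol

equation 1 × 3 (scale by 3 for the 3 C2H5Cl(g)): (3)·(-26.8) = -80.4 kcal/mol
equation 2 reversed and × 2 (reverse to put CHCl3(l) on the reactant side; ×2 to match 2 CHCl3(l) in the target): (-2)·(-32.1) = +64.2 kcal/mol
equation 3 × 3 (×3 to match 3 C2H3Cl(g) in the target): (3)·(+8.9) = +26.7 kcal/mol
equation 4 reversed (reverse to put CH4(g) on the reactant side): +17.9 kcal/mol
Summing the manipulated equations, delta H = (-80.4) + (+64.2) + (+26.7) + (+17.9) = 28.4 kcal/mol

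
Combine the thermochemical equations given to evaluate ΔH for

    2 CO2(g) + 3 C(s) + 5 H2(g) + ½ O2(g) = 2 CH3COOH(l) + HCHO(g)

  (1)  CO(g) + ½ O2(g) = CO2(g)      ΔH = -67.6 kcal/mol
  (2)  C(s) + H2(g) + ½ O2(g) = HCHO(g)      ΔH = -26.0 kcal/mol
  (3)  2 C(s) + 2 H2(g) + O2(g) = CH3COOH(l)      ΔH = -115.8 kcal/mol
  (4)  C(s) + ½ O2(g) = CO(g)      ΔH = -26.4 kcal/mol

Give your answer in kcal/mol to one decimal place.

(1) reversed and × 2: (-2)·(-67.6) = +135.2 kcal/mol
(2) as written: -26.0 kcal/mol
(3) × 2: (2)·(-115.8) = -231.6 kcal/mol
(4) reversed and × 2: (-2)·(-26.4) = +52.8 kcal/mol
ΔH = (-2)·(-67.6) + (1)·(-26.0) + (2)·(-115.8) + (-2)·(-26.4) = -69.6 kcal/mol

ΔH = -69.6 kcal/mol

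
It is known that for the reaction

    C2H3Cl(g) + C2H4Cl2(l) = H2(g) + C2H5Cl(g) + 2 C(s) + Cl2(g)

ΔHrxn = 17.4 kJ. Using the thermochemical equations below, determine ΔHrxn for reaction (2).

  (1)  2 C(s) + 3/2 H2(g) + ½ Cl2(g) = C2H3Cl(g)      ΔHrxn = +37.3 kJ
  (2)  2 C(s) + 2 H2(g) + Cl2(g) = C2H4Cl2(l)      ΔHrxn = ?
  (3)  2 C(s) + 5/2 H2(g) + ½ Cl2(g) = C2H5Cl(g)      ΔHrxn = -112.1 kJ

ΔHrxn = -166.8 kJ

(1) reversed: -37.3 kJ
(2) reversed: contributes −x
(3) as written: -112.1 kJ
+17.4 = (-37.3) + (-112.1) − x
x = (+17.4 − (-149.4)) / (-1) = -166.8 kJ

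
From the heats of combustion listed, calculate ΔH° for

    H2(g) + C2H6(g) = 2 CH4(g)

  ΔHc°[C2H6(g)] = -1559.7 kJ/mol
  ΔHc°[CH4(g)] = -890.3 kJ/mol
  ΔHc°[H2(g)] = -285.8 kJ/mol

With combustion enthalpies, reactants minus products:
= [1·(-285.8) + 1·(-1559.7)] − [2·(-890.3)]
= -64.9 kJ/mol

ΔH° = -64.9 kJ/mol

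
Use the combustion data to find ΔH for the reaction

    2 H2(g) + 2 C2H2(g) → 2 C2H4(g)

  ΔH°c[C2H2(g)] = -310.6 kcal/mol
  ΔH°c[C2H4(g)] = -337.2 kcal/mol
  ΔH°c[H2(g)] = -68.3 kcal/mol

With combustion enthalpies, reactants minus products:
= [2·(-68.3) + 2·(-310.6)] − [2·(-337.2)]
= -83.4 kcal/mol

ΔH = -83.4 kcal/mol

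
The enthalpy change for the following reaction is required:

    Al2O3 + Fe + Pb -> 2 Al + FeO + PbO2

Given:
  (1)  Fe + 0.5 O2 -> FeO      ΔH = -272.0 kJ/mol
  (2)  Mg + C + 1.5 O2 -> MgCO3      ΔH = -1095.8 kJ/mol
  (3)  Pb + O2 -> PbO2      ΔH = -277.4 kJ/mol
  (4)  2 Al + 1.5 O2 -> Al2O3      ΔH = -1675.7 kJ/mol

ΔH = 1126.3 kJ/mol

(1) as written: -272.0 kJ/mol
(2): not needed.
(3) as written: -277.4 kJ/mol
(4) reversed: +1675.7 kJ/mol
Summing the manipulated equations, ΔH = (-272.0) + (-277.4) + (+1675.7) = 1126.3 kJ/mol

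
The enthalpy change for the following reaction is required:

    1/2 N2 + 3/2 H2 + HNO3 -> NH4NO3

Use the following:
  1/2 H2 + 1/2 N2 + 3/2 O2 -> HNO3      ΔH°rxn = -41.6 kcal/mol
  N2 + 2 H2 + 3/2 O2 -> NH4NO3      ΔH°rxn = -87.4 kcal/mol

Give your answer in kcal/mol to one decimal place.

equation 1 reversed (reverse to put HNO3 on the reactant side): +41.6 kcal/mol
equation 2 as written (NH4NO3 already on the product side): -87.4 kcal/mol
By Hess's law, ΔH°rxn = (-1)·(-41.6) + (1)·(-87.4) = -45.8 kcal/mol

ΔH°rxn = -45.8 kcal/mol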